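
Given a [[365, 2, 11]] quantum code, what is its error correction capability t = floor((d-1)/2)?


Code parameters: [[365, 2, 11]], distance d = 11.
Number of correctable errors = floor((d-1)/2)
= floor((11 - 1)/2)
= floor(10/2)
= 5

5


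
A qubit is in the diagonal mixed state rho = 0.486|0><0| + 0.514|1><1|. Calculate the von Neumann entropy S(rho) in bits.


S = -p*log2(p) - (1-p)*log2(1-p)
p = 0.4860, 1-p = 0.5140
= -0.4860 * log2(0.4860) - 0.5140 * log2(0.5140)
= -(-0.5059) - (-0.4935)
= 0.9994

0.9994


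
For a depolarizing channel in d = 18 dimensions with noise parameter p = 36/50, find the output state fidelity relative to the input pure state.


F = (1-p) + p/d
= (1 - 0.7200) + 0.7200/18
= 0.2800 + 0.0400
= 0.3200

0.3200


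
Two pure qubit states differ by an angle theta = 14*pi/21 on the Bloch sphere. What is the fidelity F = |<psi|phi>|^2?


For states separated by angle theta on Bloch sphere:
F = cos^2(theta/2)
theta = 14*pi/21 = 2.0944
theta/2 = 1.0472
cos(theta/2) = 0.5000
F = 0.2500

0.2500


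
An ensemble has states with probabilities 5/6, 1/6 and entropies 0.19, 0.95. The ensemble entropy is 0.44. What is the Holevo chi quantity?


chi = S(rho) - sum_i p_i * S(rho_i)
Weighted entropy = 5/6 * 0.19 + 1/6 * 0.95
= 0.3167
chi = 0.44 - 0.3167
= 0.1233

0.1233


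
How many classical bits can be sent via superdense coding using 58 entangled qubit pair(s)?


Superdense coding allows 2 classical bits per shared entangled pair.
58 pair(s) -> 2 * 58 = 116 classical bits

116


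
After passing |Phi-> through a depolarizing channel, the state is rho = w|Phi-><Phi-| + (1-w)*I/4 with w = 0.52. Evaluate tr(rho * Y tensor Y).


|Phi-> = (|00> - |11>)/sqrt(2)
For the pure Bell state, <Y_A Y_B> = +1 (Bell-state Pauli correlator).
The maximally-mixed part I/4 has tr(I/4 * P tensor P) = 0 for any traceless Pauli P.
So <Y_A Y_B>_rho = w * (+1) + (1 - w) * 0
= 0.52 * (+1)
= 0.5200

0.5200


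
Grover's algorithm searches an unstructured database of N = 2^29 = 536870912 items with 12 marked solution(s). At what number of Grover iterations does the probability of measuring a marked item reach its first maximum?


After j Grover iterations the success probability is P(j) = sin^2((2j+1)*theta), where sin(theta) = sqrt(k/N).
N = 2^29 = 536870912, k = 12
sin(theta) = sqrt(k/N) = 0.0001495049892
theta = arcsin(sqrt(k/N)) = 0.0001495049897 rad
P(j) reaches its first maximum when (2j+1)*theta is as close as possible to pi/2, i.e. j = round(pi/(4*theta) - 1/2).
pi/(4*theta) - 1/2 = 5252.8241
(For comparison, the common estimate pi/4 * sqrt(N/k) = 5253.3241; the exact maximiser is used here.)
Optimal iterations = 5253

5253


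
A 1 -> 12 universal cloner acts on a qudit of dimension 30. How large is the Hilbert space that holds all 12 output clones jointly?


Output space = H^(tensor 12) where dim(H) = 30
dim = 30^12
= 900 (after 2 factors)
= 27000 (after 3 factors)
= 810000 (after 4 factors)
= 24300000 (after 5 factors)
= 729000000 (after 6 factors)
= 21870000000 (after 7 factors)
= 656100000000 (after 8 factors)
= 19683000000000 (after 9 factors)
= 590490000000000 (after 10 factors)
= 17714700000000000 (after 11 factors)
= 531441000000000000 (after 12 factors)
= 531441000000000000

531441000000000000


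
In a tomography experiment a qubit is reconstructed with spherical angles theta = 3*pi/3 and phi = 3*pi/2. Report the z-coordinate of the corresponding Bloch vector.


theta = 3.1416, phi = 4.7124
r_z = cos(theta) = -1.0000

-1.0000


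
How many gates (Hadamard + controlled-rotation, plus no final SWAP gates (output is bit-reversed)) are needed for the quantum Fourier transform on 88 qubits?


Hadamard gates: 88
Controlled rotations: n*(n-1)/2 = 88*87/2 = 3828
SWAP gates: 0 (omitted)
Total = 88 + 3828
= 3916

3916


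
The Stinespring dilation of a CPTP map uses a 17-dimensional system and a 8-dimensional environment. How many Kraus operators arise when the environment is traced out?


Tracing out the environment in an orthonormal basis {|i>_E} gives Kraus operators K_i = <i|_E U |0>_E.
Number of Kraus operators = dim(H_env) = d_env
= 8

8


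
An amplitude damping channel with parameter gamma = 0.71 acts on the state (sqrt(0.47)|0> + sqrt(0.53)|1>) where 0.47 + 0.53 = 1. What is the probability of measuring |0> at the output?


For amplitude damping with parameter gamma on state sqrt(a)|0> + sqrt(b)|1>:
alpha^2 = 0.47, beta^2 = 0.53
P(|0>) = alpha^2 + gamma * beta^2
= 0.47 + 0.71 * 0.53
= 0.47 + 0.3763
= 0.8463

0.8463


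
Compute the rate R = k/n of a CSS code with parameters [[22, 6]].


Code rate R = k/n
= 6/22
= 0.2727

0.2727


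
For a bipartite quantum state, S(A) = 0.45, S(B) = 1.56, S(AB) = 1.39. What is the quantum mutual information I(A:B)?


I(A:B) = S(A) + S(B) - S(AB)
= 0.45 + 1.56 - 1.39
= 0.6200

0.6200


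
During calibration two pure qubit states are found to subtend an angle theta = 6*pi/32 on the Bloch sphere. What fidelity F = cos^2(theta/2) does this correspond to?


For states separated by angle theta on Bloch sphere:
F = cos^2(theta/2)
theta = 6*pi/32 = 0.5890
theta/2 = 0.2945
cos(theta/2) = 0.9569
F = 0.9157

0.9157


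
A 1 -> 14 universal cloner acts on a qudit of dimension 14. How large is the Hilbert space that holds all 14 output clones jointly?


Output space = H^(tensor 14) where dim(H) = 14
dim = 14^14
= 196 (after 2 factors)
= 2744 (after 3 factors)
= 38416 (after 4 factors)
= 537824 (after 5 factors)
= 7529536 (after 6 factors)
= 105413504 (after 7 factors)
= 1475789056 (after 8 factors)
= 20661046784 (after 9 factors)
= 289254654976 (after 10 factors)
= 4049565169664 (after 11 factors)
= 56693912375296 (after 12 factors)
= 793714773254144 (after 13 factors)
= 11112006825558016 (after 14 factors)
= 11112006825558016

11112006825558016


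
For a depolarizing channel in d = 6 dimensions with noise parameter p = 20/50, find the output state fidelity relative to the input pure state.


F = (1-p) + p/d
= (1 - 0.4000) + 0.4000/6
= 0.6000 + 0.0667
= 0.6667

0.6667


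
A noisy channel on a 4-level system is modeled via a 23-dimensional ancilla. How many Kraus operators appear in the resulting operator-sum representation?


Tracing out the environment in an orthonormal basis {|i>_E} gives Kraus operators K_i = <i|_E U |0>_E.
Number of Kraus operators = dim(H_env) = d_env
= 23

23


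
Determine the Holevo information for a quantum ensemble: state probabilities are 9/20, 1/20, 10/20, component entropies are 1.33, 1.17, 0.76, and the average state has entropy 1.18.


chi = S(rho) - sum_i p_i * S(rho_i)
Weighted entropy = 9/20 * 1.33 + 1/20 * 1.17 + 10/20 * 0.76
= 1.0370
chi = 1.18 - 1.0370
= 0.1430

0.1430


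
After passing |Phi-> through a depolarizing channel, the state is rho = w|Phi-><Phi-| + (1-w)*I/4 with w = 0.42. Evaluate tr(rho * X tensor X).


|Phi-> = (|00> - |11>)/sqrt(2)
For the pure Bell state, <X_A X_B> = -1 (Bell-state Pauli correlator).
The maximally-mixed part I/4 has tr(I/4 * P tensor P) = 0 for any traceless Pauli P.
So <X_A X_B>_rho = w * (-1) + (1 - w) * 0
= 0.42 * (-1)
= -0.4200

-0.4200


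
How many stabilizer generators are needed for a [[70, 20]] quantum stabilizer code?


For an [[n,k]] stabilizer code:
Number of stabilizer generators = n - k
= 70 - 20
= 50

50


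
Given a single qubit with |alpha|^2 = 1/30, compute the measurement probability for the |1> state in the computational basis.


|alpha|^2 = 1/30 = 0.0333
|beta|^2 = 1 - 1/30 = 29/30 = 0.9667
P(|1>) = |beta|^2 = 0.9667

0.9667


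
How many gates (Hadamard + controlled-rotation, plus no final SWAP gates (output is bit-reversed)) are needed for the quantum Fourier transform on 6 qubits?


Hadamard gates: 6
Controlled rotations: n*(n-1)/2 = 6*5/2 = 15
SWAP gates: 0 (omitted)
Total = 6 + 15
= 21

21


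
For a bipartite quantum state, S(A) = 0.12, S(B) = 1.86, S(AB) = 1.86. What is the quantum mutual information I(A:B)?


I(A:B) = S(A) + S(B) - S(AB)
= 0.12 + 1.86 - 1.86
= 0.1200

0.1200


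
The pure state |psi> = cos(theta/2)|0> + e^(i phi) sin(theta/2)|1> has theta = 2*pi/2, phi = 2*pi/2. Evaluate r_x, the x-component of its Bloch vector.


theta = 3.1416, phi = 3.1416
r_x = sin(theta)*cos(phi) = 0.0000 * -1.0000
r_x = 0.0000

0.0000


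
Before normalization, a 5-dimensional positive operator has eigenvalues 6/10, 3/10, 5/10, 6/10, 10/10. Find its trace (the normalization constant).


tr(M) = sum of eigenvalues
= 6/10 + 3/10 + 5/10 + 6/10 + 10/10
= 30/10
= 3.0000

3.0000


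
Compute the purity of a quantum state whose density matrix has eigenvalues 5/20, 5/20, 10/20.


tr(rho^2) = sum of eigenvalues squared
= (5/20)^2 + (5/20)^2 + (10/20)^2
= (25 + 25 + 100) / 400
= 150/400
= 0.3750

0.3750


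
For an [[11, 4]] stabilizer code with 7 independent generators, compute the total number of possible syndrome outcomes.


Each stabilizer generator gives a binary (+1 or -1) measurement outcome.
With 7 independent generators:
Total syndromes = 2^7
= 128

128


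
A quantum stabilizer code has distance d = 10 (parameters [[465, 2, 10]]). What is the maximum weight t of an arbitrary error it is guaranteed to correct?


Code parameters: [[465, 2, 10]], distance d = 10.
Number of correctable errors = floor((d-1)/2)
= floor((10 - 1)/2)
= floor(9/2)
= 4

4


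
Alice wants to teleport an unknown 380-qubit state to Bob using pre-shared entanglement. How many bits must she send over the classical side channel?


Quantum teleportation requires 2 classical bits per qubit teleported.
380 qubit(s) -> 2 * 380 = 760 classical bits

760


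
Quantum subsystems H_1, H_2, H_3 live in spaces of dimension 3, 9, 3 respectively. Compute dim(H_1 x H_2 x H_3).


dim(H_1 x H_2 x H_3) = 3 * 9 * 3
= 27 * 3
= 81

81


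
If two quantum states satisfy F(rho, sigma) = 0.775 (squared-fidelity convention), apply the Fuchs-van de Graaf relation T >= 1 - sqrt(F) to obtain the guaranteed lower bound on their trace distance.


Fuchs-van de Graaf (squared-fidelity convention): 1 - sqrt(F) <= T <= sqrt(1 - F).
Lower bound: T >= 1 - sqrt(F)
sqrt(F) = sqrt(0.775) = 0.8803
T >= 1 - 0.8803
T >= 0.1197

0.1197


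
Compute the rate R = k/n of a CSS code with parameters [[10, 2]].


Code rate R = k/n
= 2/10
= 0.2000

0.2000


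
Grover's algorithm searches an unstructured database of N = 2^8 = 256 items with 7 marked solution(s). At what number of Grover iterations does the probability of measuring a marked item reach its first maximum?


After j Grover iterations the success probability is P(j) = sin^2((2j+1)*theta), where sin(theta) = sqrt(k/N).
N = 2^8 = 256, k = 7
sin(theta) = sqrt(k/N) = 0.1653594569
theta = arcsin(sqrt(k/N)) = 0.1661224747 rad
P(j) reaches its first maximum when (2j+1)*theta is as close as possible to pi/2, i.e. j = round(pi/(4*theta) - 1/2).
pi/(4*theta) - 1/2 = 4.2278
(For comparison, the common estimate pi/4 * sqrt(N/k) = 4.7496; the exact maximiser is used here.)
Optimal iterations = 4

4


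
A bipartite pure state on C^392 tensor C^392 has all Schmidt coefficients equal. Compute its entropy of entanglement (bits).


For a maximally entangled state in d x d:
S = log2(d) = log2(392)
= 8.6147

8.6147


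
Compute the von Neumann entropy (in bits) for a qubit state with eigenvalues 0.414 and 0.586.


S = -p*log2(p) - (1-p)*log2(1-p)
p = 0.4140, 1-p = 0.5860
= -0.4140 * log2(0.4140) - 0.5860 * log2(0.5860)
= -(-0.5267) - (-0.4518)
= 0.9786

0.9786


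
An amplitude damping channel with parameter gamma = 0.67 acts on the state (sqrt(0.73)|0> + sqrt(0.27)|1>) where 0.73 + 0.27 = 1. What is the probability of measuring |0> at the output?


For amplitude damping with parameter gamma on state sqrt(a)|0> + sqrt(b)|1>:
alpha^2 = 0.73, beta^2 = 0.27
P(|0>) = alpha^2 + gamma * beta^2
= 0.73 + 0.67 * 0.27
= 0.73 + 0.1809
= 0.9109

0.9109


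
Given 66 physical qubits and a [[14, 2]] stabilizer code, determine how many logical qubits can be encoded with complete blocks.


Each code block uses 14 physical qubits for 2 logical qubit(s).
Number of complete blocks = floor(66 / 14) = 4
Logical qubits = 4 * 2
= 8

8


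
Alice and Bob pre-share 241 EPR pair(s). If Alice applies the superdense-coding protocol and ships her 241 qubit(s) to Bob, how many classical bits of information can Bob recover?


Superdense coding allows 2 classical bits per shared entangled pair.
241 pair(s) -> 2 * 241 = 482 classical bits

482


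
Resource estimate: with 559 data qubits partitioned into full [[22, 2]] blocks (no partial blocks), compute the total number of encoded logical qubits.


Each code block uses 22 physical qubits for 2 logical qubit(s).
Number of complete blocks = floor(559 / 22) = 25
Logical qubits = 25 * 2
= 50

50


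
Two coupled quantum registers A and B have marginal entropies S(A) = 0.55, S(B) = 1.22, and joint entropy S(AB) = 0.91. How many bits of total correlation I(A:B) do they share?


I(A:B) = S(A) + S(B) - S(AB)
= 0.55 + 1.22 - 0.91
= 0.8600

0.8600


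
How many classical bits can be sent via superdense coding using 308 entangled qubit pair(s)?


Superdense coding allows 2 classical bits per shared entangled pair.
308 pair(s) -> 2 * 308 = 616 classical bits

616


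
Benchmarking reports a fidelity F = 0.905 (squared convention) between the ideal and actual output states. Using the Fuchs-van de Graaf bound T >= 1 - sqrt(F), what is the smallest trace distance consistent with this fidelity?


Fuchs-van de Graaf (squared-fidelity convention): 1 - sqrt(F) <= T <= sqrt(1 - F).
Lower bound: T >= 1 - sqrt(F)
sqrt(F) = sqrt(0.905) = 0.9513
T >= 1 - 0.9513
T >= 0.0487

0.0487


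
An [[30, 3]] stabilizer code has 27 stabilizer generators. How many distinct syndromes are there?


Each stabilizer generator gives a binary (+1 or -1) measurement outcome.
With 27 independent generators:
Total syndromes = 2^27
= 134217728

134217728


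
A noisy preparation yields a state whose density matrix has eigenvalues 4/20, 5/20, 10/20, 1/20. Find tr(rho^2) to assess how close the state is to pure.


tr(rho^2) = sum of eigenvalues squared
= (4/20)^2 + (5/20)^2 + (10/20)^2 + (1/20)^2
= (16 + 25 + 100 + 1) / 400
= 142/400
= 0.3550

0.3550


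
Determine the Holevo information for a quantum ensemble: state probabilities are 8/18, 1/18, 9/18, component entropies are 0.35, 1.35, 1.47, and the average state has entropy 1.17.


chi = S(rho) - sum_i p_i * S(rho_i)
Weighted entropy = 8/18 * 0.35 + 1/18 * 1.35 + 9/18 * 1.47
= 0.9656
chi = 1.17 - 0.9656
= 0.2044

0.2044


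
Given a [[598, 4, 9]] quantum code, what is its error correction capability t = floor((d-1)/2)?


Code parameters: [[598, 4, 9]], distance d = 9.
Number of correctable errors = floor((d-1)/2)
= floor((9 - 1)/2)
= floor(8/2)
= 4

4


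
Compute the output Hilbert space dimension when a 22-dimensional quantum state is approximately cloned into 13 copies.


Output space = H^(tensor 13) where dim(H) = 22
dim = 22^13
= 484 (after 2 factors)
= 10648 (after 3 factors)
= 234256 (after 4 factors)
= 5153632 (after 5 factors)
= 113379904 (after 6 factors)
= 2494357888 (after 7 factors)
= 54875873536 (after 8 factors)
= 1207269217792 (after 9 factors)
= 26559922791424 (after 10 factors)
= 584318301411328 (after 11 factors)
= 12855002631049216 (after 12 factors)
= 282810057883082752 (after 13 factors)
= 282810057883082752

282810057883082752


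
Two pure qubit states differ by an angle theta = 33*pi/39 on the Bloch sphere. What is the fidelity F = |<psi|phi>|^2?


For states separated by angle theta on Bloch sphere:
F = cos^2(theta/2)
theta = 33*pi/39 = 2.6583
theta/2 = 1.3291
cos(theta/2) = 0.2393
F = 0.0573

0.0573


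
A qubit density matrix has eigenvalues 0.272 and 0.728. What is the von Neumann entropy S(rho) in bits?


S = -p*log2(p) - (1-p)*log2(1-p)
p = 0.2720, 1-p = 0.7280
= -0.2720 * log2(0.2720) - 0.7280 * log2(0.7280)
= -(-0.5109) - (-0.3334)
= 0.8443

0.8443


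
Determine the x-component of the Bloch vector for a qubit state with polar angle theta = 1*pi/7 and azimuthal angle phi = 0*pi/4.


theta = 0.4488, phi = 0.0000
r_x = sin(theta)*cos(phi) = 0.4339 * 1.0000
r_x = 0.4339

0.4339


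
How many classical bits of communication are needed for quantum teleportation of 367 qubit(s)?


Quantum teleportation requires 2 classical bits per qubit teleported.
367 qubit(s) -> 2 * 367 = 734 classical bits

734


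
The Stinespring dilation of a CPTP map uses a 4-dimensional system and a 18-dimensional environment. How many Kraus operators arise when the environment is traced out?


Tracing out the environment in an orthonormal basis {|i>_E} gives Kraus operators K_i = <i|_E U |0>_E.
Number of Kraus operators = dim(H_env) = d_env
= 18

18


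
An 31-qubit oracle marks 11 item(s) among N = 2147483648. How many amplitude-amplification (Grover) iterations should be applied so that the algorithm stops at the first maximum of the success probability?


After j Grover iterations the success probability is P(j) = sin^2((2j+1)*theta), where sin(theta) = sqrt(k/N).
N = 2^31 = 2147483648, k = 11
sin(theta) = sqrt(k/N) = 7.157006469e-05
theta = arcsin(sqrt(k/N)) = 7.157006476e-05 rad
P(j) reaches its first maximum when (2j+1)*theta is as close as possible to pi/2, i.e. j = round(pi/(4*theta) - 1/2).
pi/(4*theta) - 1/2 = 10973.3361
(For comparison, the common estimate pi/4 * sqrt(N/k) = 10973.8362; the exact maximiser is used here.)
Optimal iterations = 10973

10973


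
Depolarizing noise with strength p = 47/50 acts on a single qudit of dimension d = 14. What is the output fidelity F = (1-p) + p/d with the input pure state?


F = (1-p) + p/d
= (1 - 0.9400) + 0.9400/14
= 0.0600 + 0.0671
= 0.1271

0.1271


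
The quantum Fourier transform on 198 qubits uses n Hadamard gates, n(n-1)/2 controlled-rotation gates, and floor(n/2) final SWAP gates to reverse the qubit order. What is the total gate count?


Hadamard gates: 198
Controlled rotations: n*(n-1)/2 = 198*197/2 = 19503
SWAP gates: floor(n/2) = floor(198/2) = 99
Total = 198 + 19503 + 99
= 19800

19800


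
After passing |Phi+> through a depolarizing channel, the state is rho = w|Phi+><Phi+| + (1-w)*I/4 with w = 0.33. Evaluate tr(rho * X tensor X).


|Phi+> = (|00> + |11>)/sqrt(2)
For the pure Bell state, <X_A X_B> = +1 (Bell-state Pauli correlator).
The maximally-mixed part I/4 has tr(I/4 * P tensor P) = 0 for any traceless Pauli P.
So <X_A X_B>_rho = w * (+1) + (1 - w) * 0
= 0.33 * (+1)
= 0.3300

0.3300


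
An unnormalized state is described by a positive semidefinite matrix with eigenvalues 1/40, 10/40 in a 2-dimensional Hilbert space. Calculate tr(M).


tr(M) = sum of eigenvalues
= 1/40 + 10/40
= 11/40
= 0.2750

0.2750


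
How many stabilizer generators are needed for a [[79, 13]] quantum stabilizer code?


For an [[n,k]] stabilizer code:
Number of stabilizer generators = n - k
= 79 - 13
= 66

66


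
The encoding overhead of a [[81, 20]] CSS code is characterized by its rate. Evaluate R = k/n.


Code rate R = k/n
= 20/81
= 0.2469

0.2469


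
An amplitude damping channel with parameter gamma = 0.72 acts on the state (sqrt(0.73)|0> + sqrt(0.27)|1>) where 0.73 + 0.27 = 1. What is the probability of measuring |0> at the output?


For amplitude damping with parameter gamma on state sqrt(a)|0> + sqrt(b)|1>:
alpha^2 = 0.73, beta^2 = 0.27
P(|0>) = alpha^2 + gamma * beta^2
= 0.73 + 0.72 * 0.27
= 0.73 + 0.1944
= 0.9244

0.9244


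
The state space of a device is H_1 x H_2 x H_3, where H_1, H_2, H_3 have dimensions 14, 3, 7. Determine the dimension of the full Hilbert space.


dim(H_1 x H_2 x H_3) = 14 * 3 * 7
= 42 * 7
= 294

294


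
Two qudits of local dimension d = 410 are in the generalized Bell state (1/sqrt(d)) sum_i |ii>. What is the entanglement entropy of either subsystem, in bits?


For a maximally entangled state in d x d:
S = log2(d) = log2(410)
= 8.6795

8.6795


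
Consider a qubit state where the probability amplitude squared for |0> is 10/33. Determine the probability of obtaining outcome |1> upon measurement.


|alpha|^2 = 10/33 = 0.3030
|beta|^2 = 1 - 10/33 = 23/33 = 0.6970
P(|1>) = |beta|^2 = 0.6970

0.6970


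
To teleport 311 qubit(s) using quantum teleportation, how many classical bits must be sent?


Quantum teleportation requires 2 classical bits per qubit teleported.
311 qubit(s) -> 2 * 311 = 622 classical bits

622


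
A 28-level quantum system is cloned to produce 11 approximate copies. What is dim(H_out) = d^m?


Output space = H^(tensor 11) where dim(H) = 28
dim = 28^11
= 784 (after 2 factors)
= 21952 (after 3 factors)
= 614656 (after 4 factors)
= 17210368 (after 5 factors)
= 481890304 (after 6 factors)
= 13492928512 (after 7 factors)
= 377801998336 (after 8 factors)
= 10578455953408 (after 9 factors)
= 296196766695424 (after 10 factors)
= 8293509467471872 (after 11 factors)
= 8293509467471872

8293509467471872


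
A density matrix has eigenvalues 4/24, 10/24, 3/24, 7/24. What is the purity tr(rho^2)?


tr(rho^2) = sum of eigenvalues squared
= (4/24)^2 + (10/24)^2 + (3/24)^2 + (7/24)^2
= (16 + 100 + 9 + 49) / 576
= 174/576
= 0.3021

0.3021


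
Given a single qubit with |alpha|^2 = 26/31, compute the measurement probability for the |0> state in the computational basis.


|alpha|^2 = 26/31 = 0.8387
|beta|^2 = 1 - 26/31 = 5/31 = 0.1613
P(|0>) = |alpha|^2 = 0.8387

0.8387


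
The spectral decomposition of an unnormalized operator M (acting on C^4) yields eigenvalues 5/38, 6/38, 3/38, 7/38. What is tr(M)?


tr(M) = sum of eigenvalues
= 5/38 + 6/38 + 3/38 + 7/38
= 21/38
= 0.5526

0.5526


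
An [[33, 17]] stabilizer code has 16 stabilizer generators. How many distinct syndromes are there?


Each stabilizer generator gives a binary (+1 or -1) measurement outcome.
With 16 independent generators:
Total syndromes = 2^16
= 65536

65536


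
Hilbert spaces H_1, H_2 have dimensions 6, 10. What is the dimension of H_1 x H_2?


dim(H_1 x H_2) = 6 * 10
= 60

60


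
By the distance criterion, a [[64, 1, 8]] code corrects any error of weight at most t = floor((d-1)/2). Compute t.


Code parameters: [[64, 1, 8]], distance d = 8.
Number of correctable errors = floor((d-1)/2)
= floor((8 - 1)/2)
= floor(7/2)
= 3

3


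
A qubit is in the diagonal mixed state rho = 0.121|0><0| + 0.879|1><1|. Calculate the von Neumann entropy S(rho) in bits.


S = -p*log2(p) - (1-p)*log2(1-p)
p = 0.1210, 1-p = 0.8790
= -0.1210 * log2(0.1210) - 0.8790 * log2(0.8790)
= -(-0.3687) - (-0.1636)
= 0.5322

0.5322


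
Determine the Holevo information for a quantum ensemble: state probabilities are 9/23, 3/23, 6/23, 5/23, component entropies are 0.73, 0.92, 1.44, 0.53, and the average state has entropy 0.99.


chi = S(rho) - sum_i p_i * S(rho_i)
Weighted entropy = 9/23 * 0.73 + 3/23 * 0.92 + 6/23 * 1.44 + 5/23 * 0.53
= 0.8965
chi = 0.99 - 0.8965
= 0.0935

0.0935


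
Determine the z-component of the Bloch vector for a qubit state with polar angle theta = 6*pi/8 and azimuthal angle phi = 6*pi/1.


theta = 2.3562, phi = 18.8496
r_z = cos(theta) = -0.7071

-0.7071


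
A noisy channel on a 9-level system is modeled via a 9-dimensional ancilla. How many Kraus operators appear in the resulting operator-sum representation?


Tracing out the environment in an orthonormal basis {|i>_E} gives Kraus operators K_i = <i|_E U |0>_E.
Number of Kraus operators = dim(H_env) = d_env
= 9

9


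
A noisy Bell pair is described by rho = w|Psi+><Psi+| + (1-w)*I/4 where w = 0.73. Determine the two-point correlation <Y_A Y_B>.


|Psi+> = (|01> + |10>)/sqrt(2)
For the pure Bell state, <Y_A Y_B> = +1 (Bell-state Pauli correlator).
The maximally-mixed part I/4 has tr(I/4 * P tensor P) = 0 for any traceless Pauli P.
So <Y_A Y_B>_rho = w * (+1) + (1 - w) * 0
= 0.73 * (+1)
= 0.7300

0.7300


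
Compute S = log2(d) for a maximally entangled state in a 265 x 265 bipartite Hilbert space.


For a maximally entangled state in d x d:
S = log2(d) = log2(265)
= 8.0498

8.0498


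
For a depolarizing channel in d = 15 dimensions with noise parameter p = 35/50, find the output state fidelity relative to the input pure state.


F = (1-p) + p/d
= (1 - 0.7000) + 0.7000/15
= 0.3000 + 0.0467
= 0.3467

0.3467


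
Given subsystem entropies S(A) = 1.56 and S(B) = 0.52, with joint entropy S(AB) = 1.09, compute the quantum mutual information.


I(A:B) = S(A) + S(B) - S(AB)
= 1.56 + 0.52 - 1.09
= 0.9900

0.9900


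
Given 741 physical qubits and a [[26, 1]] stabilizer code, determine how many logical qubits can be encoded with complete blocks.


Each code block uses 26 physical qubits for 1 logical qubit(s).
Number of complete blocks = floor(741 / 26) = 28
Logical qubits = 28 * 1
= 28

28


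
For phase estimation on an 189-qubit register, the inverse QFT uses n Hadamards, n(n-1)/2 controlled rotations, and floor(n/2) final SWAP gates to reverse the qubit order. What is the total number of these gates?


Hadamard gates: 189
Controlled rotations: n*(n-1)/2 = 189*188/2 = 17766
SWAP gates: floor(n/2) = floor(189/2) = 94
Total = 189 + 17766 + 94
= 18049

18049


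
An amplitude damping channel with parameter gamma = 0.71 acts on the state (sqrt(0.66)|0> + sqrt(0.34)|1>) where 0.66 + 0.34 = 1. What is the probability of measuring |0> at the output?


For amplitude damping with parameter gamma on state sqrt(a)|0> + sqrt(b)|1>:
alpha^2 = 0.66, beta^2 = 0.34
P(|0>) = alpha^2 + gamma * beta^2
= 0.66 + 0.71 * 0.34
= 0.66 + 0.2414
= 0.9014

0.9014


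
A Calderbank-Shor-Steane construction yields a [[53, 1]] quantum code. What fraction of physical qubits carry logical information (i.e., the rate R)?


Code rate R = k/n
= 1/53
= 0.0189

0.0189


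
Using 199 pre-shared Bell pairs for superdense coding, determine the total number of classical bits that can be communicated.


Superdense coding allows 2 classical bits per shared entangled pair.
199 pair(s) -> 2 * 199 = 398 classical bits

398


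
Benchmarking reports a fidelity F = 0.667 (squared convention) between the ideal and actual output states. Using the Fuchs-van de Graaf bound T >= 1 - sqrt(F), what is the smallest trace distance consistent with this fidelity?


Fuchs-van de Graaf (squared-fidelity convention): 1 - sqrt(F) <= T <= sqrt(1 - F).
Lower bound: T >= 1 - sqrt(F)
sqrt(F) = sqrt(0.667) = 0.8167
T >= 1 - 0.8167
T >= 0.1833

0.1833


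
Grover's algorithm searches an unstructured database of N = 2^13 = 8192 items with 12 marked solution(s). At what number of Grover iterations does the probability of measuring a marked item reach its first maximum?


After j Grover iterations the success probability is P(j) = sin^2((2j+1)*theta), where sin(theta) = sqrt(k/N).
N = 2^13 = 8192, k = 12
sin(theta) = sqrt(k/N) = 0.03827327723
theta = arcsin(sqrt(k/N)) = 0.03828262746 rad
P(j) reaches its first maximum when (2j+1)*theta is as close as possible to pi/2, i.e. j = round(pi/(4*theta) - 1/2).
pi/(4*theta) - 1/2 = 20.0158
(For comparison, the common estimate pi/4 * sqrt(N/k) = 20.5208; the exact maximiser is used here.)
Optimal iterations = 20

20


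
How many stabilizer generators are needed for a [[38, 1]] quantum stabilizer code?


For an [[n,k]] stabilizer code:
Number of stabilizer generators = n - k
= 38 - 1
= 37

37


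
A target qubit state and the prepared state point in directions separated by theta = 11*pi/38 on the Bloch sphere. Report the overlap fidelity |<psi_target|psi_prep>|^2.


For states separated by angle theta on Bloch sphere:
F = cos^2(theta/2)
theta = 11*pi/38 = 0.9094
theta/2 = 0.4547
cos(theta/2) = 0.8984
F = 0.8071

0.8071


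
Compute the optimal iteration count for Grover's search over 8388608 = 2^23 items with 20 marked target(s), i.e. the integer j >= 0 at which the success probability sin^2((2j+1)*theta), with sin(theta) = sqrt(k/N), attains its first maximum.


After j Grover iterations the success probability is P(j) = sin^2((2j+1)*theta), where sin(theta) = sqrt(k/N).
N = 2^23 = 8388608, k = 20
sin(theta) = sqrt(k/N) = 0.001544080889
theta = arcsin(sqrt(k/N)) = 0.001544081502 rad
P(j) reaches its first maximum when (2j+1)*theta is as close as possible to pi/2, i.e. j = round(pi/(4*theta) - 1/2).
pi/(4*theta) - 1/2 = 508.1507
(For comparison, the common estimate pi/4 * sqrt(N/k) = 508.6509; the exact maximiser is used here.)
Optimal iterations = 508

508


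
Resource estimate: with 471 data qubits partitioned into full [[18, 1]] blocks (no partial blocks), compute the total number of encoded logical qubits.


Each code block uses 18 physical qubits for 1 logical qubit(s).
Number of complete blocks = floor(471 / 18) = 26
Logical qubits = 26 * 1
= 26

26


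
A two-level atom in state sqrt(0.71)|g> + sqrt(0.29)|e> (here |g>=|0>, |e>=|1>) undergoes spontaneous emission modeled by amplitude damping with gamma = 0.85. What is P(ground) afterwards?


For amplitude damping with parameter gamma on state sqrt(a)|0> + sqrt(b)|1>:
alpha^2 = 0.71, beta^2 = 0.29
P(|0>) = alpha^2 + gamma * beta^2
= 0.71 + 0.85 * 0.29
= 0.71 + 0.2465
= 0.9565

0.9565


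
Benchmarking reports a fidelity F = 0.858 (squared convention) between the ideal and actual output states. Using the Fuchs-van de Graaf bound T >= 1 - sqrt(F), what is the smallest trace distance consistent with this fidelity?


Fuchs-van de Graaf (squared-fidelity convention): 1 - sqrt(F) <= T <= sqrt(1 - F).
Lower bound: T >= 1 - sqrt(F)
sqrt(F) = sqrt(0.858) = 0.9263
T >= 1 - 0.9263
T >= 0.0737

0.0737


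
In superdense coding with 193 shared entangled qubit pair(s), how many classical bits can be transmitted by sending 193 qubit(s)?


Superdense coding allows 2 classical bits per shared entangled pair.
193 pair(s) -> 2 * 193 = 386 classical bits

386


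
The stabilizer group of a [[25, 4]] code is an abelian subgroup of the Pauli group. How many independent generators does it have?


For an [[n,k]] stabilizer code:
Number of stabilizer generators = n - k
= 25 - 4
= 21

21


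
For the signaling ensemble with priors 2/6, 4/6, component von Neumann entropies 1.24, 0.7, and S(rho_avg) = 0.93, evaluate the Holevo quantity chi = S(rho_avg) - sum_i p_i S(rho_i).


chi = S(rho) - sum_i p_i * S(rho_i)
Weighted entropy = 2/6 * 1.24 + 4/6 * 0.7
= 0.8800
chi = 0.93 - 0.8800
= 0.0500

0.0500


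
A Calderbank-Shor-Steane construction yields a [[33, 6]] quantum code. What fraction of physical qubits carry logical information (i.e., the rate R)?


Code rate R = k/n
= 6/33
= 0.1818

0.1818


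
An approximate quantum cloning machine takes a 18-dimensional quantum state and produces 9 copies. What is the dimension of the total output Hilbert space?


Output space = H^(tensor 9) where dim(H) = 18
dim = 18^9
= 324 (after 2 factors)
= 5832 (after 3 factors)
= 104976 (after 4 factors)
= 1889568 (after 5 factors)
= 34012224 (after 6 factors)
= 612220032 (after 7 factors)
= 11019960576 (after 8 factors)
= 198359290368 (after 9 factors)
= 198359290368

198359290368


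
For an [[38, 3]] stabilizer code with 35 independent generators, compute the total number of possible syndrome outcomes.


Each stabilizer generator gives a binary (+1 or -1) measurement outcome.
With 35 independent generators:
Total syndromes = 2^35
= 34359738368

34359738368


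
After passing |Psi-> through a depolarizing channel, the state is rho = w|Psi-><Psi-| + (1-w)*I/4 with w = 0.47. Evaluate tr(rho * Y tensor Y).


|Psi-> = (|01> - |10>)/sqrt(2)
For the pure Bell state, <Y_A Y_B> = -1 (Bell-state Pauli correlator).
The maximally-mixed part I/4 has tr(I/4 * P tensor P) = 0 for any traceless Pauli P.
So <Y_A Y_B>_rho = w * (-1) + (1 - w) * 0
= 0.47 * (-1)
= -0.4700

-0.4700


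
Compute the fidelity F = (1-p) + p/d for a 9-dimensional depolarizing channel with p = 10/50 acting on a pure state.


F = (1-p) + p/d
= (1 - 0.2000) + 0.2000/9
= 0.8000 + 0.0222
= 0.8222

0.8222


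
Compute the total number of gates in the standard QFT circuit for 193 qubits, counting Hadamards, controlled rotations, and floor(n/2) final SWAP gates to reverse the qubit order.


Hadamard gates: 193
Controlled rotations: n*(n-1)/2 = 193*192/2 = 18528
SWAP gates: floor(n/2) = floor(193/2) = 96
Total = 193 + 18528 + 96
= 18817

18817


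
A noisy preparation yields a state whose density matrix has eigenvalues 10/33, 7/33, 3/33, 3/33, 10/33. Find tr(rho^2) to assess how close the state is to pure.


tr(rho^2) = sum of eigenvalues squared
= (10/33)^2 + (7/33)^2 + (3/33)^2 + (3/33)^2 + (10/33)^2
= (100 + 49 + 9 + 9 + 100) / 1089
= 267/1089
= 0.2452

0.2452


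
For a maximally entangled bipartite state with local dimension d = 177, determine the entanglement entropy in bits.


For a maximally entangled state in d x d:
S = log2(d) = log2(177)
= 7.4676

7.4676


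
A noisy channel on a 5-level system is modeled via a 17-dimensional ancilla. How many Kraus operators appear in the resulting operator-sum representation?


Tracing out the environment in an orthonormal basis {|i>_E} gives Kraus operators K_i = <i|_E U |0>_E.
Number of Kraus operators = dim(H_env) = d_env
= 17

17


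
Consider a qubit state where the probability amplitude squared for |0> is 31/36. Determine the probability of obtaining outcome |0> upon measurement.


|alpha|^2 = 31/36 = 0.8611
|beta|^2 = 1 - 31/36 = 5/36 = 0.1389
P(|0>) = |alpha|^2 = 0.8611

0.8611


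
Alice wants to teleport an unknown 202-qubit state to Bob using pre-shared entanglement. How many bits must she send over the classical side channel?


Quantum teleportation requires 2 classical bits per qubit teleported.
202 qubit(s) -> 2 * 202 = 404 classical bits

404


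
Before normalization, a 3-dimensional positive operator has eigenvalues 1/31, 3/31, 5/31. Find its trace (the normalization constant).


tr(M) = sum of eigenvalues
= 1/31 + 3/31 + 5/31
= 9/31
= 0.2903

0.2903


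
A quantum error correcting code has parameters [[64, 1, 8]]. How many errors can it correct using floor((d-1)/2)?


Code parameters: [[64, 1, 8]], distance d = 8.
Number of correctable errors = floor((d-1)/2)
= floor((8 - 1)/2)
= floor(7/2)
= 3

3


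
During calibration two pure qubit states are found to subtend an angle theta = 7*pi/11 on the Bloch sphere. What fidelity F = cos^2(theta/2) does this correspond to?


For states separated by angle theta on Bloch sphere:
F = cos^2(theta/2)
theta = 7*pi/11 = 1.9992
theta/2 = 0.9996
cos(theta/2) = 0.5406
F = 0.2923

0.2923


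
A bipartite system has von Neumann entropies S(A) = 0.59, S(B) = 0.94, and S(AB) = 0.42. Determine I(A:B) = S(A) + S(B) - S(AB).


I(A:B) = S(A) + S(B) - S(AB)
= 0.59 + 0.94 - 0.42
= 1.1100

1.1100


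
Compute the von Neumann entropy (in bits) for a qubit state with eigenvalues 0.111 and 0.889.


S = -p*log2(p) - (1-p)*log2(1-p)
p = 0.1110, 1-p = 0.8890
= -0.1110 * log2(0.1110) - 0.8890 * log2(0.8890)
= -(-0.3520) - (-0.1509)
= 0.5029

0.5029


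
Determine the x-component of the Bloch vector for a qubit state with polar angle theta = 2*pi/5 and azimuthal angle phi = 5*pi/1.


theta = 1.2566, phi = 15.7080
r_x = sin(theta)*cos(phi) = 0.9511 * -1.0000
r_x = -0.9511

-0.9511


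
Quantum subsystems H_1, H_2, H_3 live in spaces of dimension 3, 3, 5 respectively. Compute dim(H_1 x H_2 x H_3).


dim(H_1 x H_2 x H_3) = 3 * 3 * 5
= 9 * 5
= 45

45


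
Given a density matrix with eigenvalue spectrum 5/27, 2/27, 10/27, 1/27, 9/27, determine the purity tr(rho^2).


tr(rho^2) = sum of eigenvalues squared
= (5/27)^2 + (2/27)^2 + (10/27)^2 + (1/27)^2 + (9/27)^2
= (25 + 4 + 100 + 1 + 81) / 729
= 211/729
= 0.2894

0.2894


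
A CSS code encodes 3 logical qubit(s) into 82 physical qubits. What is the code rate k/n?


Code rate R = k/n
= 3/82
= 0.0366

0.0366


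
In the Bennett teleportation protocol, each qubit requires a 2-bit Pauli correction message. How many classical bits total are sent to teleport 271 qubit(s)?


Quantum teleportation requires 2 classical bits per qubit teleported.
271 qubit(s) -> 2 * 271 = 542 classical bits

542


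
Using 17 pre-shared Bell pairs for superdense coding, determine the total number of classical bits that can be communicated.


Superdense coding allows 2 classical bits per shared entangled pair.
17 pair(s) -> 2 * 17 = 34 classical bits

34


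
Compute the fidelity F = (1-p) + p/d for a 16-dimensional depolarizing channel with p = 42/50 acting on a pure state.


F = (1-p) + p/d
= (1 - 0.8400) + 0.8400/16
= 0.1600 + 0.0525
= 0.2125

0.2125


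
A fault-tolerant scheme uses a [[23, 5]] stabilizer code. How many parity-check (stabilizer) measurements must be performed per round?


For an [[n,k]] stabilizer code:
Number of stabilizer generators = n - k
= 23 - 5
= 18

18


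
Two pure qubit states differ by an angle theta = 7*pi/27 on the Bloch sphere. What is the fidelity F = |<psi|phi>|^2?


For states separated by angle theta on Bloch sphere:
F = cos^2(theta/2)
theta = 7*pi/27 = 0.8145
theta/2 = 0.4072
cos(theta/2) = 0.9182
F = 0.8431

0.8431


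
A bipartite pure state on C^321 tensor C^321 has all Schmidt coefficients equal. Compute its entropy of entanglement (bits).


For a maximally entangled state in d x d:
S = log2(d) = log2(321)
= 8.3264

8.3264


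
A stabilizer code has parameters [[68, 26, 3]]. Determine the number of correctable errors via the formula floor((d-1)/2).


Code parameters: [[68, 26, 3]], distance d = 3.
Number of correctable errors = floor((d-1)/2)
= floor((3 - 1)/2)
= floor(2/2)
= 1

1


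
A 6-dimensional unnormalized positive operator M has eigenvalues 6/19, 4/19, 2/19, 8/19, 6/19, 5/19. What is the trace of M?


tr(M) = sum of eigenvalues
= 6/19 + 4/19 + 2/19 + 8/19 + 6/19 + 5/19
= 31/19
= 1.6316

1.6316


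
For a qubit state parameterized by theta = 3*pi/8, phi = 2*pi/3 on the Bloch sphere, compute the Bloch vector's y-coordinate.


theta = 1.1781, phi = 2.0944
r_y = sin(theta)*sin(phi) = 0.9239 * 0.8660
r_y = 0.8001

0.8001


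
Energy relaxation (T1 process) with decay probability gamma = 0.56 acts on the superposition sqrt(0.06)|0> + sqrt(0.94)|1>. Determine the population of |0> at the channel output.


For amplitude damping with parameter gamma on state sqrt(a)|0> + sqrt(b)|1>:
alpha^2 = 0.06, beta^2 = 0.94
P(|0>) = alpha^2 + gamma * beta^2
= 0.06 + 0.56 * 0.94
= 0.06 + 0.5264
= 0.5864

0.5864


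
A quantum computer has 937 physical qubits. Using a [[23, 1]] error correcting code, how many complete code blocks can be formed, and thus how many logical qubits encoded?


Each code block uses 23 physical qubits for 1 logical qubit(s).
Number of complete blocks = floor(937 / 23) = 40
Logical qubits = 40 * 1
= 40

40


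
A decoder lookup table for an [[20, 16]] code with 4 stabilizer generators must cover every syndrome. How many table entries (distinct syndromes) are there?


Each stabilizer generator gives a binary (+1 or -1) measurement outcome.
With 4 independent generators:
Total syndromes = 2^4
= 16

16


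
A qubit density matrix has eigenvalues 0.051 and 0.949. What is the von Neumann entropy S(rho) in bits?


S = -p*log2(p) - (1-p)*log2(1-p)
p = 0.0510, 1-p = 0.9490
= -0.0510 * log2(0.0510) - 0.9490 * log2(0.9490)
= -(-0.2190) - (-0.0717)
= 0.2906

0.2906


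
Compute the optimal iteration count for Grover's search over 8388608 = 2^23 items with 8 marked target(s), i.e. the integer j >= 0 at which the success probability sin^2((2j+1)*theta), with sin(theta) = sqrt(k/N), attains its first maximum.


After j Grover iterations the success probability is P(j) = sin^2((2j+1)*theta), where sin(theta) = sqrt(k/N).
N = 2^23 = 8388608, k = 8
sin(theta) = sqrt(k/N) = 0.0009765625
theta = arcsin(sqrt(k/N)) = 0.0009765626552 rad
P(j) reaches its first maximum when (2j+1)*theta is as close as possible to pi/2, i.e. j = round(pi/(4*theta) - 1/2).
pi/(4*theta) - 1/2 = 803.7476
(For comparison, the common estimate pi/4 * sqrt(N/k) = 804.2477; the exact maximiser is used here.)
Optimal iterations = 804

804
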